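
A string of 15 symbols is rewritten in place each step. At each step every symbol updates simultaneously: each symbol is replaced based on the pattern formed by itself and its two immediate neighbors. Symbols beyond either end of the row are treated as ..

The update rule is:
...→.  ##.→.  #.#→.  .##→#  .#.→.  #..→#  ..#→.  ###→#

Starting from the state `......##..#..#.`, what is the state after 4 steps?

......#.#..#..#
.........#..#..
..........#..#.
...........#..#

...........#..#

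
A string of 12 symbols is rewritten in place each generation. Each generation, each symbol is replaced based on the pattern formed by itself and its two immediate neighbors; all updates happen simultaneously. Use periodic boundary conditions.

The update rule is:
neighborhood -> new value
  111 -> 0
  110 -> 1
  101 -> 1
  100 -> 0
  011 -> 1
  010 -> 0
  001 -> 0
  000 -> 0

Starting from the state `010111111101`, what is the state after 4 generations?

101100000110
011100000111
110100000101
011000000011

011000000011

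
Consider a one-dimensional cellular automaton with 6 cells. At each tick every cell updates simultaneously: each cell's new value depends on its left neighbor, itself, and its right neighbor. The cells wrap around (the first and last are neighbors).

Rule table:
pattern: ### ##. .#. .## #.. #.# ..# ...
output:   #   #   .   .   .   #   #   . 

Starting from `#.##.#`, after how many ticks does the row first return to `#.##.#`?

##.##.
.##.##
#.##.#

3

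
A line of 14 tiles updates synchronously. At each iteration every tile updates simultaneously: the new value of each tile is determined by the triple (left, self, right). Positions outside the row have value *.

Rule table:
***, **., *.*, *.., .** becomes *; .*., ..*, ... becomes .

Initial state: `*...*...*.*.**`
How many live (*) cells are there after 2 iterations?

8

iteration 1: **...*...*.***
iteration 2: ***...*...****
count of *: 8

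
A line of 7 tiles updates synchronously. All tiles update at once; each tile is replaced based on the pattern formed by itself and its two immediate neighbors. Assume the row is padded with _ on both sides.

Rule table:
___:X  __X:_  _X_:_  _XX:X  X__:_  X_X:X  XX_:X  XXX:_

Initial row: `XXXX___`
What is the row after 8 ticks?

XXXX___

tick 1: X__X_XX
tick 2: ____XXX
tick 3: XXX_X_X
tick 4: X_XX_X_
tick 5: _XXXX__
tick 6: _X__X_X
tick 7: _____X_
tick 8: XXXX___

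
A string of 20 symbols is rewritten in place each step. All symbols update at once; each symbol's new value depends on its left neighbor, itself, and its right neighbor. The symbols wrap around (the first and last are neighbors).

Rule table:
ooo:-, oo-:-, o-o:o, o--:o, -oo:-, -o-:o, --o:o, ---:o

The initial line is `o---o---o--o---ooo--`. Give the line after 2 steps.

ooooooooooooooo---oo
---------------ooo--

---------------ooo--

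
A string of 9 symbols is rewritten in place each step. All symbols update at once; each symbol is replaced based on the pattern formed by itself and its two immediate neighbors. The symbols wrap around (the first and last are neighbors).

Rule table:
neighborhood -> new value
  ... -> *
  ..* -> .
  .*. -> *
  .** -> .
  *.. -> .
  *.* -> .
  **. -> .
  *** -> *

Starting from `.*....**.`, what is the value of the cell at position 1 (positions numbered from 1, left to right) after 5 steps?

step 1: .*.**....
step 2: .*....***
step 3: .*.**..*.
step 4: .*.....*.
step 5: .*.***.*.
position 1 holds .

.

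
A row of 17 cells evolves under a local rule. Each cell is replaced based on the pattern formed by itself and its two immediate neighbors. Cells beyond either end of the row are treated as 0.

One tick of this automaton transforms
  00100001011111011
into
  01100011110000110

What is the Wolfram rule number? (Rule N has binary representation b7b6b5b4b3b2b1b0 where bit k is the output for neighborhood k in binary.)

position 10: 111 → 0  (bit 7 = 0)
position 13: 110 → 0  (bit 6 = 0)
position 8: 101 → 1  (bit 5 = 1)
position 3: 100 → 0  (bit 4 = 0)
position 9: 011 → 1  (bit 3 = 1)
position 2: 010 → 1  (bit 2 = 1)
position 1: 001 → 1  (bit 1 = 1)
position 0: 000 → 0  (bit 0 = 0)
bits b7..b0 = 00101110 = 46

46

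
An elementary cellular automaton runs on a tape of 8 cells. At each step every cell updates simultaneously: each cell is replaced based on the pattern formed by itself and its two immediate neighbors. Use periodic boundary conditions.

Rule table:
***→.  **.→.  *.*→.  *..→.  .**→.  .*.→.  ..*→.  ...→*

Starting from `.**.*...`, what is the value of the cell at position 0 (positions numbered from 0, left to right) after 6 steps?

step 1: ......**
step 2: .****...
step 3: ......**  (repeats step 1; period 2)
step 6: .****...
position 0 holds .

.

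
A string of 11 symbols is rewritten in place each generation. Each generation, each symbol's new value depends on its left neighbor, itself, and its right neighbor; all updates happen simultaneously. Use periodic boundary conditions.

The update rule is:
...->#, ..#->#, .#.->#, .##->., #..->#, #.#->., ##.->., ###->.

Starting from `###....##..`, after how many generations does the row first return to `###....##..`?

2

generation 1: ...####..##
generation 2: ###....##..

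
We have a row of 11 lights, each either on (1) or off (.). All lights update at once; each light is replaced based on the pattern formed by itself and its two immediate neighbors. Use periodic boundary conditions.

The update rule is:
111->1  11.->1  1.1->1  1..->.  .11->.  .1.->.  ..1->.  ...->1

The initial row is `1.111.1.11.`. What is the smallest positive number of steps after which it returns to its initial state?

.1.111.1.11
1.1.111.1.1
11.1.111.1.
.11.1.111.1
1.11.1.111.
.1.11.1.111
1.1.11.1.11
11.1.11.1.1
111.1.11.1.
.111.1.11.1
1.111.1.11.

11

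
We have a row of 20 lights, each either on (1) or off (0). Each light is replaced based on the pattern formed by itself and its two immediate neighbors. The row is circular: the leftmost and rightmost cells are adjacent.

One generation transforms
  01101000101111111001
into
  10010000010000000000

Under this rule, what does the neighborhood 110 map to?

At position 2 the neighborhood is 110; the next row has 0 there.

0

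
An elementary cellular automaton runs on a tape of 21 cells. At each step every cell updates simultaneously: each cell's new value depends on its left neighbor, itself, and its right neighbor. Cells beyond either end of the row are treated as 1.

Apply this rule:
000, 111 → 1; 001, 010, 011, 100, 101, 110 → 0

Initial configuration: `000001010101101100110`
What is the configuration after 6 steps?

000001100111111100000

011100000000000000000
001001111111111111110
000000111111111111100
011110011111111111000
001100001111111110010
000001100111111100000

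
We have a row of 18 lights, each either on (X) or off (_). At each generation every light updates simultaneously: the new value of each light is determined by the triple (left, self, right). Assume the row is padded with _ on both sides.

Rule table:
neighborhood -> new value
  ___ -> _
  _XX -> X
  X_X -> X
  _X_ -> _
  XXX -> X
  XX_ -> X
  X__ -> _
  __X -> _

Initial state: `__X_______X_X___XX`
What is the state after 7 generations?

___________X____XX
________________XX
________________XX  (fixed point — unchanged through generation 7)

________________XX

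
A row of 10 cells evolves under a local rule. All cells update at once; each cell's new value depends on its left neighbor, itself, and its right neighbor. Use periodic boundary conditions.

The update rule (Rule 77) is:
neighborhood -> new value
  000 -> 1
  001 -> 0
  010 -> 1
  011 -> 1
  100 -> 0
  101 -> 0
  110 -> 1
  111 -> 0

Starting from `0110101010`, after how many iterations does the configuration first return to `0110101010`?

1

0110101010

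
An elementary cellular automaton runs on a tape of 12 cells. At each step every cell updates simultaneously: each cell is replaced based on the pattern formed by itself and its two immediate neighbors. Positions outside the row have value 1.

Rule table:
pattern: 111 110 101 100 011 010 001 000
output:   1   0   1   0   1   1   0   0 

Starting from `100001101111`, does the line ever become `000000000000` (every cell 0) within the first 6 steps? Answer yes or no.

no

step 1: 000001011111
step 2: 000001111111
step 3: 000001111111  (fixed point — unchanged through step 6)
step 6 is 000001111111, still not uniform 0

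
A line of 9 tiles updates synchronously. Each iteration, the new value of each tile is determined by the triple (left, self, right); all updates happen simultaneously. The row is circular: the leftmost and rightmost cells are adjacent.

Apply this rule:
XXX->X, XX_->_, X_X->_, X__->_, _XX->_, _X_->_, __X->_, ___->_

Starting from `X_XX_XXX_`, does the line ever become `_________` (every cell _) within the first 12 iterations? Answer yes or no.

yes

______X__
_________
all cells are _ at iteration 2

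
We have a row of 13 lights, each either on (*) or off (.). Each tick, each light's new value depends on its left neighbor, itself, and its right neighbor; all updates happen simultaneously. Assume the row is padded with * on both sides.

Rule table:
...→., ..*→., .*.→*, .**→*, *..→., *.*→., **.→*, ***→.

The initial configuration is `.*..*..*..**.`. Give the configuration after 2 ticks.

.*..*..*..**.  (fixed point — unchanged through tick 2)

.*..*..*..**.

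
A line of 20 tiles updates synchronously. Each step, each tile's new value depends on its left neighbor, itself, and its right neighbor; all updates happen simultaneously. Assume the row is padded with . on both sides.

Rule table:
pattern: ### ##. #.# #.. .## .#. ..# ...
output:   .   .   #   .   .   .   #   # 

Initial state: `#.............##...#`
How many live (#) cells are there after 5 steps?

..############...##.
##.............##...
...############...##
###.............##..
....############...#
count of #: 13

13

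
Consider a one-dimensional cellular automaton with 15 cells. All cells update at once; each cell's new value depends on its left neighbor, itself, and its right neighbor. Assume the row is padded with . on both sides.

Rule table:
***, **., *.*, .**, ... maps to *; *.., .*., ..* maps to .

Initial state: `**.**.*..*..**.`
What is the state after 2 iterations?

******.****.**.

******......**.
******.****.**.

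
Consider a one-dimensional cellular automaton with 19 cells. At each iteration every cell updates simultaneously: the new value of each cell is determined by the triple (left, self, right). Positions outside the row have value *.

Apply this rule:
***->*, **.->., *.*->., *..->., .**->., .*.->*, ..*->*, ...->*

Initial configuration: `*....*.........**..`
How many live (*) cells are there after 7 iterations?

iteration 1: ..****.********...*
iteration 2: .*.**...******..**.
iteration 3: .*....**.****..*...
iteration 4: .*.***....**..**.**
iteration 5: .*..*..***...*....*
iteration 6: .*.**.*.*..***.***.
iteration 7: .*....*.*.*.*...*..
count of *: 6

6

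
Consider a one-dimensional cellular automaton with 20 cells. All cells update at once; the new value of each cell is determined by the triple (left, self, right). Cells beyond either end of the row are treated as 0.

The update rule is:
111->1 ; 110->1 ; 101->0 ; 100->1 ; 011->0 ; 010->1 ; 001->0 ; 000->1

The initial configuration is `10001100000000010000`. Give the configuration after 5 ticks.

11001110011111111001

11100111111111011111
01110011111111001111
00111001111111100111
10011100111111110011
11001110011111111001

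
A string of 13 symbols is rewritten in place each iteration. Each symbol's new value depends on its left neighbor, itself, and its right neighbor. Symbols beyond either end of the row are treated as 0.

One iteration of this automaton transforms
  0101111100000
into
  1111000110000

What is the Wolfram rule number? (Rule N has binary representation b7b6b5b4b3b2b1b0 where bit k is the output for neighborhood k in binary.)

126

position 4: 111 → 0  (bit 7 = 0)
position 7: 110 → 1  (bit 6 = 1)
position 2: 101 → 1  (bit 5 = 1)
position 8: 100 → 1  (bit 4 = 1)
position 3: 011 → 1  (bit 3 = 1)
position 1: 010 → 1  (bit 2 = 1)
position 0: 001 → 1  (bit 1 = 1)
position 9: 000 → 0  (bit 0 = 0)
bits b7..b0 = 01111110 = 126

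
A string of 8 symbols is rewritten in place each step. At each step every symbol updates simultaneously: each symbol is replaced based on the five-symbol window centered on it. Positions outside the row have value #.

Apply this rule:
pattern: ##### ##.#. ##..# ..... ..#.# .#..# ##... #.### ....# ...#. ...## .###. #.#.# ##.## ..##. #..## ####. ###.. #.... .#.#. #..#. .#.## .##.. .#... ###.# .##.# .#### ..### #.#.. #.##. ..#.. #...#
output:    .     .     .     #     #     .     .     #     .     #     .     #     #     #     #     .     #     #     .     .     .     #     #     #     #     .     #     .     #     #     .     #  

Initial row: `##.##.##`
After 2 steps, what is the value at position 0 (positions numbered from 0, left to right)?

.

step 1: ####.###
step 2: ..#####.
position 0 holds .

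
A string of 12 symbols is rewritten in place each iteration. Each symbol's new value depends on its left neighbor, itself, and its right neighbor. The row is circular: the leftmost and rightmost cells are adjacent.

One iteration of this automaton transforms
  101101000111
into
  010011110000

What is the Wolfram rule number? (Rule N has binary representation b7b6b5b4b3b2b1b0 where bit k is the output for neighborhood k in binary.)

53

position 10: 111 → 0  (bit 7 = 0)
position 0: 110 → 0  (bit 6 = 0)
position 1: 101 → 1  (bit 5 = 1)
position 6: 100 → 1  (bit 4 = 1)
position 2: 011 → 0  (bit 3 = 0)
position 5: 010 → 1  (bit 2 = 1)
position 8: 001 → 0  (bit 1 = 0)
position 7: 000 → 1  (bit 0 = 1)
bits b7..b0 = 00110101 = 53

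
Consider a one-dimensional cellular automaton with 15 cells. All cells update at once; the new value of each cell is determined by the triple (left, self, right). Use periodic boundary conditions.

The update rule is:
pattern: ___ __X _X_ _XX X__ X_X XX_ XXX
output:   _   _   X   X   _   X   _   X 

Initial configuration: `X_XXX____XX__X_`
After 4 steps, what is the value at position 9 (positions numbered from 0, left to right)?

step 1: XXXX_____X___XX
step 2: XXX______X___XX
step 3: XX_______X___XX
step 4: X________X___XX
position 9 holds X

X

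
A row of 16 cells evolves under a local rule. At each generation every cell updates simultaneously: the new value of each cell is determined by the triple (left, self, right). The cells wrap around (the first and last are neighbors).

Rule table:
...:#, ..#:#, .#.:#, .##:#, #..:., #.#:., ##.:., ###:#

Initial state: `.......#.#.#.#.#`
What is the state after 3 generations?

generation 1: .#######.#.#.#.#
generation 2: .######..#.#.#.#
generation 3: .#####..##.#.#.#

.#####..##.#.#.#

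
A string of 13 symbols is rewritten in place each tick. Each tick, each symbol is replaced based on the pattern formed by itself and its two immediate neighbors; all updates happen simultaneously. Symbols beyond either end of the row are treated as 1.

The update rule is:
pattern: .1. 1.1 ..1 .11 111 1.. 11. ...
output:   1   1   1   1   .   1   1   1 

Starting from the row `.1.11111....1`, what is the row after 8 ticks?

...11111.....

1111...111111
...11111.....
1111...111111  (repeats tick 1; period 2)
tick 8: ...11111.....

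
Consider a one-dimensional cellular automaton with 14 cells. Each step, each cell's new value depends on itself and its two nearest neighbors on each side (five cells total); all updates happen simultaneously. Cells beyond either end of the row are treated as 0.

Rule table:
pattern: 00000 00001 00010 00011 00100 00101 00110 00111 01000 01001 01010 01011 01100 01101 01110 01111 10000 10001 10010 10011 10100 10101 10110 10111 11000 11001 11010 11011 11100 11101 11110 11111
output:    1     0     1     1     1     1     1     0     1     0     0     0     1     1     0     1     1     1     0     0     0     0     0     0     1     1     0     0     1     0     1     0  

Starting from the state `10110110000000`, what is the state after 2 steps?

10010001000011

10010011111111
10010001000011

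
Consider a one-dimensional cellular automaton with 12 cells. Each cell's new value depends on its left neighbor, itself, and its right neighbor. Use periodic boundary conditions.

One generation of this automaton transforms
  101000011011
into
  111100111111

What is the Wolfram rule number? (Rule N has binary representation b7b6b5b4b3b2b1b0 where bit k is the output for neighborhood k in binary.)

254

position 11: 111 → 1  (bit 7 = 1)
position 0: 110 → 1  (bit 6 = 1)
position 1: 101 → 1  (bit 5 = 1)
position 3: 100 → 1  (bit 4 = 1)
position 7: 011 → 1  (bit 3 = 1)
position 2: 010 → 1  (bit 2 = 1)
position 6: 001 → 1  (bit 1 = 1)
position 4: 000 → 0  (bit 0 = 0)
bits b7..b0 = 11111110 = 254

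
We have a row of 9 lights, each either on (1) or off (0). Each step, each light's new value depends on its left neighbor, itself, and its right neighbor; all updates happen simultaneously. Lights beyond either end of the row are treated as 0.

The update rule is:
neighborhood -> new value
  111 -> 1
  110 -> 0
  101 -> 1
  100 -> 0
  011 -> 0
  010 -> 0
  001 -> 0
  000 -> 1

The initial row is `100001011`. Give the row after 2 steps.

001100100
100000001

100000001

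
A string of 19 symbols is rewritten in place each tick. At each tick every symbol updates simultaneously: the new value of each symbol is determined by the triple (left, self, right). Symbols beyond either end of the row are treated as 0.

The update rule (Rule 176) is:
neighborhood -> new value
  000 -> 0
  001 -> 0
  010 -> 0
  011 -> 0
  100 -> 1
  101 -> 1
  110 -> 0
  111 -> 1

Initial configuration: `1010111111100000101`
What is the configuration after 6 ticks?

0000001010101010100

tick 1: 0101011111010000010
tick 2: 0010101110101000001
tick 3: 0001010101010100000
tick 4: 0000101010101010000
tick 5: 0000010101010101000
tick 6: 0000001010101010100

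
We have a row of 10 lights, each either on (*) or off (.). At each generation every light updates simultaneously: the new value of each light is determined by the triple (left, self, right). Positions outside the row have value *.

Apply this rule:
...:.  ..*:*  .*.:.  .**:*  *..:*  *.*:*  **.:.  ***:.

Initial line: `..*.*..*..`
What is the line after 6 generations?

**.*.**.**
..*.**.**.
**.**.**.*
..**.**.**
***.**.**.
...**.**.*

...**.**.*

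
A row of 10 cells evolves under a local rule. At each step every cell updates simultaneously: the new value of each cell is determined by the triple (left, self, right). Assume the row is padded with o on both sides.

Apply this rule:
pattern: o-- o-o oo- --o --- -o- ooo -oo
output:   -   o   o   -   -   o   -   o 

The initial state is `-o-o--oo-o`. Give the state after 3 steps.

oooo--oooo
---o--o---
---o--o---

---o--o---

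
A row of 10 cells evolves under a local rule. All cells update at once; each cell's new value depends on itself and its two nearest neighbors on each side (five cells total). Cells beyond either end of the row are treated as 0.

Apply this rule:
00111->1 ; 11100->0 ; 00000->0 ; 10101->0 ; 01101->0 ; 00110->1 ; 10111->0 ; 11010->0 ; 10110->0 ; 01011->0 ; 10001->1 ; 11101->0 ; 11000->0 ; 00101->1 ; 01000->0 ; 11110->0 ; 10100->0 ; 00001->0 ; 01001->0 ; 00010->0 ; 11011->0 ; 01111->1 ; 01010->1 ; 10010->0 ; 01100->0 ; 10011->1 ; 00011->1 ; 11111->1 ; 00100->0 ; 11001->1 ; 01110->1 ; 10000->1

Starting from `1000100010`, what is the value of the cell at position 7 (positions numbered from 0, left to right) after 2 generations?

0

0010001000
0000100010
position 7 holds 0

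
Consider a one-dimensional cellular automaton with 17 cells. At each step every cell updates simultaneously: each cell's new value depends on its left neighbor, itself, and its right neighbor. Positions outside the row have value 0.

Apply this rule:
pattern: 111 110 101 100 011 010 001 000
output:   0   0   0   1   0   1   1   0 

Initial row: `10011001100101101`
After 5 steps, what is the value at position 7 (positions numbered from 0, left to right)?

11100110011100001
00011001100010011
00100110010111100
01111001110000010
10000110001000111
position 7 holds 0

0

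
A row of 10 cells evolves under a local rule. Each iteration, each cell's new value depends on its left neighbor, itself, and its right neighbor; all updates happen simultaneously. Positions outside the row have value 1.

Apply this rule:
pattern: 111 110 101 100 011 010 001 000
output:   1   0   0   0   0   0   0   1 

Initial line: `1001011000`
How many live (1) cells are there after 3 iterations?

5

0000000010
0111111000
0011110010
count of 1: 5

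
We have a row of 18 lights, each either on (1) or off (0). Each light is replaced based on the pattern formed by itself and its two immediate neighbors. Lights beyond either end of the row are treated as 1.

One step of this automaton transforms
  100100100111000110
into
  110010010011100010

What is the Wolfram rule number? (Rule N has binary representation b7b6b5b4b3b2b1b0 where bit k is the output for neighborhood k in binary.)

208

position 10: 111 → 1  (bit 7 = 1)
position 0: 110 → 1  (bit 6 = 1)
position 17: 101 → 0  (bit 5 = 0)
position 1: 100 → 1  (bit 4 = 1)
position 9: 011 → 0  (bit 3 = 0)
position 3: 010 → 0  (bit 2 = 0)
position 2: 001 → 0  (bit 1 = 0)
position 13: 000 → 0  (bit 0 = 0)
bits b7..b0 = 11010000 = 208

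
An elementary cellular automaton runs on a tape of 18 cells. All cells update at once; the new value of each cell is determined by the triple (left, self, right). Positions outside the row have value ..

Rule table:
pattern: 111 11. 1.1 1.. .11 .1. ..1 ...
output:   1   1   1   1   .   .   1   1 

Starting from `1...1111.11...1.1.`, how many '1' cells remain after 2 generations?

.111.1111.1111.1.1
1.111.1111.1111.1.
count of 1: 13

13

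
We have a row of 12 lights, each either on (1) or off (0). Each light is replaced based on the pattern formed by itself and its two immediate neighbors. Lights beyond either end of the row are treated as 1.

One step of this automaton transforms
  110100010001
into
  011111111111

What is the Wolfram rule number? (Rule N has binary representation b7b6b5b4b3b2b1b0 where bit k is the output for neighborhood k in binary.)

127

position 0: 111 → 0  (bit 7 = 0)
position 1: 110 → 1  (bit 6 = 1)
position 2: 101 → 1  (bit 5 = 1)
position 4: 100 → 1  (bit 4 = 1)
position 11: 011 → 1  (bit 3 = 1)
position 3: 010 → 1  (bit 2 = 1)
position 6: 001 → 1  (bit 1 = 1)
position 5: 000 → 1  (bit 0 = 1)
bits b7..b0 = 01111111 = 127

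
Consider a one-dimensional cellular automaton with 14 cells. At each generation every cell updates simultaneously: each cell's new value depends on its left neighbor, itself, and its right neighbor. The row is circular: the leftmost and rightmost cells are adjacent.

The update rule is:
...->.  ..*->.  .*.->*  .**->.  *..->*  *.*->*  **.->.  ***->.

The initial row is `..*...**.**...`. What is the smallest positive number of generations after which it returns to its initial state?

..**....*..*..
....*...**.**.
....**....*..*
*.....*...**.*
.*....**....*.
.**.....*...**
*..*....**....
**.**.....*...
..*..*....**..
..**.**.....*.
....*..*....**
*...**.**.....
**....*..*....
..*...**.**...

14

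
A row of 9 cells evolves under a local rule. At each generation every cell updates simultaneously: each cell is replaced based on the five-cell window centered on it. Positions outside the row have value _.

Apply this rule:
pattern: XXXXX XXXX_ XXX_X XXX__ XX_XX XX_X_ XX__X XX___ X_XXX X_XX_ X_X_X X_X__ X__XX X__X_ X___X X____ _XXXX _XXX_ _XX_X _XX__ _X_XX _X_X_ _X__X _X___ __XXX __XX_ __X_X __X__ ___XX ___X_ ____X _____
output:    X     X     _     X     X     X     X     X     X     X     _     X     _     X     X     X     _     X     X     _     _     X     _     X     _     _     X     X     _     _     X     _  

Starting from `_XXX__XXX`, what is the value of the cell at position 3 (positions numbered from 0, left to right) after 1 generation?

X

__XXX__XX
position 3 holds X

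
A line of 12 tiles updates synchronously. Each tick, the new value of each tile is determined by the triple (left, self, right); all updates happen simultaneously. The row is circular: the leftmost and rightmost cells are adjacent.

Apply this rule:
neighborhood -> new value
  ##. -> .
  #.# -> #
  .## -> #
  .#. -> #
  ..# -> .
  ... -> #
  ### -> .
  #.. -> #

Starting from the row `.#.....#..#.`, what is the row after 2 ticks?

tick 1: .#####.##.##
tick 2: ##....##.##.

##....##.##.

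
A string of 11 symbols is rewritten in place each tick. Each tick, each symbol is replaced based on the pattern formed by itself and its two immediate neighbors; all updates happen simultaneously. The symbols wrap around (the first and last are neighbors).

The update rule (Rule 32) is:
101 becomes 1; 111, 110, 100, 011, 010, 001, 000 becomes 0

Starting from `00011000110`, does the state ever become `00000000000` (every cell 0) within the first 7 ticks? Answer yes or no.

yes

00000000000
all cells are 0 at tick 1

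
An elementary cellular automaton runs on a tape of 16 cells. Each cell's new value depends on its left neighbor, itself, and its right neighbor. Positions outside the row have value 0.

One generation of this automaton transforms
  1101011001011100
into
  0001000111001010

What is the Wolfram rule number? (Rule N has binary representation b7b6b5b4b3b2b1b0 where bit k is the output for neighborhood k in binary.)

150

position 12: 111 → 1  (bit 7 = 1)
position 1: 110 → 0  (bit 6 = 0)
position 2: 101 → 0  (bit 5 = 0)
position 7: 100 → 1  (bit 4 = 1)
position 0: 011 → 0  (bit 3 = 0)
position 3: 010 → 1  (bit 2 = 1)
position 8: 001 → 1  (bit 1 = 1)
position 15: 000 → 0  (bit 0 = 0)
bits b7..b0 = 10010110 = 150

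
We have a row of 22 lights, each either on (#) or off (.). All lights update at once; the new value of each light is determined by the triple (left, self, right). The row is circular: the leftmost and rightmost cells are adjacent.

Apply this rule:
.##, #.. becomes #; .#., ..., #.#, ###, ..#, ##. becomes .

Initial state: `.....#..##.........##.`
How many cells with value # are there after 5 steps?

......#.#.#........#.#
#..........#..........
.#..........#.........
..#..........#........
...#..........#.......
count of #: 2

2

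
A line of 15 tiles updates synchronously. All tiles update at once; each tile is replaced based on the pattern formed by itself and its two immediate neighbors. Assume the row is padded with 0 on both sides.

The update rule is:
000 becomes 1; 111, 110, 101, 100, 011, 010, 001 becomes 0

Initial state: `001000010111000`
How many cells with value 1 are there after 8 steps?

100011000000011
001000011111000
100011000000011  (repeats step 1; period 2)
step 8: 001000011111000
count of 1: 6

6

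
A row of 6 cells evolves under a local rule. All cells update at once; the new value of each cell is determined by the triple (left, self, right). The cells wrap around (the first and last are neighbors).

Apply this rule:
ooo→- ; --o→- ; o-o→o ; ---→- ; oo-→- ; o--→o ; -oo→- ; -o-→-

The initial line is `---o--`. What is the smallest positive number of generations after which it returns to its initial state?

----o-
-----o
o-----
-o----
--o---
---o--

6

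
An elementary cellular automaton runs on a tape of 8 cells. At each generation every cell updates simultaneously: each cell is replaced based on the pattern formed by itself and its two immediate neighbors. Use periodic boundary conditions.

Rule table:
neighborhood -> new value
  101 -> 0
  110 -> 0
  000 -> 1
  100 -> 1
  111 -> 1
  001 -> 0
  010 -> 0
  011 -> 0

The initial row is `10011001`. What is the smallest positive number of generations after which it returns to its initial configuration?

01000100
00110011
10001000
01100110
00010001
11001100
00100010
10011001

8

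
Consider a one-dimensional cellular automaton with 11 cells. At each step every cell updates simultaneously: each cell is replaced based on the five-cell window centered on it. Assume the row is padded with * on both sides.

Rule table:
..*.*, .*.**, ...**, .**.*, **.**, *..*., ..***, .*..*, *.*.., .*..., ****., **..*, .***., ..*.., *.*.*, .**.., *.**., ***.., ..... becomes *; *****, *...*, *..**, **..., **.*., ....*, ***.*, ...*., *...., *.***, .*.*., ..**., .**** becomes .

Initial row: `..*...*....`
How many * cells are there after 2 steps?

****..**..*
..***..**.*
count of *: 6

6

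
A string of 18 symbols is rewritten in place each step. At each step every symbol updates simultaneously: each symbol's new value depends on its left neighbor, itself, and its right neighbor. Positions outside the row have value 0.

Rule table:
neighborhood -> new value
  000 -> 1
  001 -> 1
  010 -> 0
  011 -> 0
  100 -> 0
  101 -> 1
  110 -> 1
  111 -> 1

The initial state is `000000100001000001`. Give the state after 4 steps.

010111110101101010

111111001110011110
011111010110101110
101111101011010110
010111110101101010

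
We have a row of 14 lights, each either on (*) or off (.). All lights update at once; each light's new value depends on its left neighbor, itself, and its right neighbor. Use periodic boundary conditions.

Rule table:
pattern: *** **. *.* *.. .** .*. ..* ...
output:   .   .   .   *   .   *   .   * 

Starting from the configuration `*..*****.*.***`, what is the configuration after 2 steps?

.*******.*****

.*.......*....
.*******.*****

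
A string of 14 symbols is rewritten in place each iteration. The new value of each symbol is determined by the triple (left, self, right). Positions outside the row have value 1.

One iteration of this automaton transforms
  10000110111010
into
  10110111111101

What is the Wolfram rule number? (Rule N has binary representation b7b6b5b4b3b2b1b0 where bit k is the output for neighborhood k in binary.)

233

position 9: 111 → 1  (bit 7 = 1)
position 0: 110 → 1  (bit 6 = 1)
position 7: 101 → 1  (bit 5 = 1)
position 1: 100 → 0  (bit 4 = 0)
position 5: 011 → 1  (bit 3 = 1)
position 12: 010 → 0  (bit 2 = 0)
position 4: 001 → 0  (bit 1 = 0)
position 2: 000 → 1  (bit 0 = 1)
bits b7..b0 = 11101001 = 233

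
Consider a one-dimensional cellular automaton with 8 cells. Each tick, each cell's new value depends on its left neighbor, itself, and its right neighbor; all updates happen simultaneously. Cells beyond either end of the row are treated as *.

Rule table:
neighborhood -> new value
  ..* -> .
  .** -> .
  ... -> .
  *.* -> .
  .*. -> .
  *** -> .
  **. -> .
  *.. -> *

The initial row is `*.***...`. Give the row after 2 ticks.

.....*..
*.....*.

*.....*.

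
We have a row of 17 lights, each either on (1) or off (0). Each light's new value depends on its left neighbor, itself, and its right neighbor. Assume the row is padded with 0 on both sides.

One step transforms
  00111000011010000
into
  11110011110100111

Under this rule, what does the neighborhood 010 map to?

0

At position 12 the neighborhood is 010; the next row has 0 there.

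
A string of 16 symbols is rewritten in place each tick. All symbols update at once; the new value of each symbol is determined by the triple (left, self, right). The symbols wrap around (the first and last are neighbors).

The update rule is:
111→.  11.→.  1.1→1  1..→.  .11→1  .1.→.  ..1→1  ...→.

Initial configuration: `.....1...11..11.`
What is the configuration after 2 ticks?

...1...11..11...

....1...11..11..
...1...11..11...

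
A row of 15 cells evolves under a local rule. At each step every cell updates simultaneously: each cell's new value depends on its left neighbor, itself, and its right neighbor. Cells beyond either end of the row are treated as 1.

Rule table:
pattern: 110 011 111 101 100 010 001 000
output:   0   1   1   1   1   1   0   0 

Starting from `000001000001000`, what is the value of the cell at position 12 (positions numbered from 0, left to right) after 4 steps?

100001100001100
010001010001010
111001111001111
110101110101111
position 12 holds 1

1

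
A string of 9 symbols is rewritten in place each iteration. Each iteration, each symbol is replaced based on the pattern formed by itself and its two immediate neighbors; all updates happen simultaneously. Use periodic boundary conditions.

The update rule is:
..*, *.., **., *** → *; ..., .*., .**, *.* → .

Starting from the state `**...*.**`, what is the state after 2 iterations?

***..*.*.

iteration 1: ***.*...*
iteration 2: ***..*.*.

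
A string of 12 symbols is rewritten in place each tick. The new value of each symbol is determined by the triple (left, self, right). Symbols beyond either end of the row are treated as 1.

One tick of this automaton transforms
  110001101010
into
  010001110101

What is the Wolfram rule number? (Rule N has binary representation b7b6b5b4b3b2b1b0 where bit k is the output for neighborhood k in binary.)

position 0: 111 → 0  (bit 7 = 0)
position 1: 110 → 1  (bit 6 = 1)
position 7: 101 → 1  (bit 5 = 1)
position 2: 100 → 0  (bit 4 = 0)
position 5: 011 → 1  (bit 3 = 1)
position 8: 010 → 0  (bit 2 = 0)
position 4: 001 → 0  (bit 1 = 0)
position 3: 000 → 0  (bit 0 = 0)
bits b7..b0 = 01101000 = 104

104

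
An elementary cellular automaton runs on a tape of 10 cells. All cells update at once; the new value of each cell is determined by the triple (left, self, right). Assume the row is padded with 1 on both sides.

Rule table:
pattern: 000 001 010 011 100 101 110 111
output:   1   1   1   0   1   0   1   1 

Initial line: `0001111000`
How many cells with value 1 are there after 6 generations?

generation 1: 1110111111
generation 2: 1110011111
generation 3: 1111101111
generation 4: 1111100111
generation 5: 1111111011
generation 6: 1111111001
count of 1: 8

8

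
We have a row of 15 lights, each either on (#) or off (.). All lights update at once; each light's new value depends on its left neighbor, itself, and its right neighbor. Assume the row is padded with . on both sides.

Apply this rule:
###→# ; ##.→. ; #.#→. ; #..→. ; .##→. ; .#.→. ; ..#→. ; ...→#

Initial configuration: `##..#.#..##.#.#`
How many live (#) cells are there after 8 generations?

...............
###############
.#############.
..###########..
#..#########..#
....#######....
###..#####..###
.#....###....#.
count of #: 5

5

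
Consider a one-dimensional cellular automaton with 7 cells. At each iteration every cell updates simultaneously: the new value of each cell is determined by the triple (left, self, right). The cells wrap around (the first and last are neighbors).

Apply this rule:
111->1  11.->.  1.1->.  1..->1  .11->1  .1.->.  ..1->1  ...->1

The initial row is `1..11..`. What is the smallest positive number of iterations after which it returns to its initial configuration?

.111.11
.11..1.
11.11.1
1..1..1
.11.111
.1..11.
1.111.1
..11..1
111.11.
11..1..
1.11.11
..1..11
11.111.
1..11..

14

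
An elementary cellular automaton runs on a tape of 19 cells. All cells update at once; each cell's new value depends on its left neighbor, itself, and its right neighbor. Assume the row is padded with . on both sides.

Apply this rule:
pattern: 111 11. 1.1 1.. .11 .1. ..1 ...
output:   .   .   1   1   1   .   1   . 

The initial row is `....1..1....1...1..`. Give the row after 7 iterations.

...1.11.1..1.1.1.1.
..1.11.1.11.1.1.1.1
.1.11.1.11.1.1.1.1.
1.11.1.11.1.1.1.1.1
.11.1.11.1.1.1.1.1.
11.1.11.1.1.1.1.1.1
1.1.11.1.1.1.1.1.1.

1.1.11.1.1.1.1.1.1.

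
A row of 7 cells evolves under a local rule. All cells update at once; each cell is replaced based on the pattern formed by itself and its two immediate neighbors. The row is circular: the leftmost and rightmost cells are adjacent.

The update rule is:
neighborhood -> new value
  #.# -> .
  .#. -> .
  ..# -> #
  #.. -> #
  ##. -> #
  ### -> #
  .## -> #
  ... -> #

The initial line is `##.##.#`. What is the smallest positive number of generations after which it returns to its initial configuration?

1

generation 1: ##.##.#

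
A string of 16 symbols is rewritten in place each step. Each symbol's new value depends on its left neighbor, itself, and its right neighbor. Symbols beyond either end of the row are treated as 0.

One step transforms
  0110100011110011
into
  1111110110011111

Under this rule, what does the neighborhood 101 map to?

At position 3 the neighborhood is 101; the next row has 1 there.

1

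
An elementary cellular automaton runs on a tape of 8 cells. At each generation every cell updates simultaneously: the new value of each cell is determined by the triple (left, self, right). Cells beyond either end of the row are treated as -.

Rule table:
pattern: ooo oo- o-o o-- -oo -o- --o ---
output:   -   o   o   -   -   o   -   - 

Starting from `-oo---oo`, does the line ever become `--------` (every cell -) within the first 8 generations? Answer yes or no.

no

--o----o
--o----o  (fixed point — unchanged through generation 8)
generation 8 is --o----o, still not uniform -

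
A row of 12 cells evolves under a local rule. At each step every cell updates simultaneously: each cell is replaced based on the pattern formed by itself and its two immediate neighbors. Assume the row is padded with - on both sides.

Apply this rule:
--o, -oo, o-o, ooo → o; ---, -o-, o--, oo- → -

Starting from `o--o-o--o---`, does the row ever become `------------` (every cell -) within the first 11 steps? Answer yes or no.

yes

step 1: --o-o--o----
step 2: -o-o--o-----
step 3: o-o--o------
step 4: -o--o-------
step 5: o--o--------
step 6: --o---------
step 7: -o----------
step 8: o-----------
step 9: ------------
all cells are - at step 9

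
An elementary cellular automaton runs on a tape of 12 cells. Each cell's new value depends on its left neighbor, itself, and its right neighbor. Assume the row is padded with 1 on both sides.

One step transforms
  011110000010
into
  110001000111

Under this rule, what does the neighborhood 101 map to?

1

At position 0 the neighborhood is 101; the next row has 1 there.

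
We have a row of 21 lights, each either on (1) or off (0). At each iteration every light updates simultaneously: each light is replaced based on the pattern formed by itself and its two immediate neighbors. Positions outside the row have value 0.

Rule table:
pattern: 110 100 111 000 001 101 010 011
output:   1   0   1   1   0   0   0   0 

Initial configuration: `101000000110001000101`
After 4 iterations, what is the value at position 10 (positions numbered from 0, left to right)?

000011110010100010000
111001110000001000111
011000110111100010011
001010010011101000001
position 10 holds 1

1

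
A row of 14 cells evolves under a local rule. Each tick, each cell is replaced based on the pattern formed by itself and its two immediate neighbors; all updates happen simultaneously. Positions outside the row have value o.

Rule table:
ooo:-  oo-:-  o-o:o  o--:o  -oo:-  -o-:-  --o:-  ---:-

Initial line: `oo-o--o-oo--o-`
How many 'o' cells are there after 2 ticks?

--o-o--o--o--o
o--o-o--o--o--
count of o: 5

5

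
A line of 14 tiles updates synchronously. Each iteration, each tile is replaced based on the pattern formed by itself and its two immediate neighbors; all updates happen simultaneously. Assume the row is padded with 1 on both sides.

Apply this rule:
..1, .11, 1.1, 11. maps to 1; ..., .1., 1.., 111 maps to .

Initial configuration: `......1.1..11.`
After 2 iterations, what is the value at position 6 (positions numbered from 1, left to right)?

.

.....1.1..1111
....1.1..11...
position 6 holds .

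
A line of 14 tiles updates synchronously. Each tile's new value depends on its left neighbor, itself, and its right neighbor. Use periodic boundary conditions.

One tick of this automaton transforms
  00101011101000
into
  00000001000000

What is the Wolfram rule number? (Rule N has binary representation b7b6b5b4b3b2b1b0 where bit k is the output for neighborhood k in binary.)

128

position 7: 111 → 1  (bit 7 = 1)
position 8: 110 → 0  (bit 6 = 0)
position 3: 101 → 0  (bit 5 = 0)
position 11: 100 → 0  (bit 4 = 0)
position 6: 011 → 0  (bit 3 = 0)
position 2: 010 → 0  (bit 2 = 0)
position 1: 001 → 0  (bit 1 = 0)
position 0: 000 → 0  (bit 0 = 0)
bits b7..b0 = 10000000 = 128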